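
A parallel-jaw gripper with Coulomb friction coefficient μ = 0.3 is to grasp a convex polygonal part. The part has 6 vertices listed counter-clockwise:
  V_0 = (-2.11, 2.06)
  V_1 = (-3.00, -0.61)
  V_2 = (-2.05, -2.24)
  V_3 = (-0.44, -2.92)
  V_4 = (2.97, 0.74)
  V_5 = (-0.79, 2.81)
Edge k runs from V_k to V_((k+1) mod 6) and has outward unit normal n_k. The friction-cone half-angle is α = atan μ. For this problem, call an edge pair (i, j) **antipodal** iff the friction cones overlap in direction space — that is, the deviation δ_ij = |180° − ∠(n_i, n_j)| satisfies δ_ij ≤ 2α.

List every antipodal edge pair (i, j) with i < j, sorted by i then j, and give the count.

α = atan 0.3 = 16.70°;  2α = 33.40°
n_0 = (-0.9487, +0.3162)
n_1 = (-0.8640, -0.5035)
n_2 = (-0.3891, -0.9212)
n_3 = (+0.7317, -0.6817)
n_4 = (+0.4823, +0.8760)
n_5 = (-0.4940, +0.8695)
  (0,1): δ = 131.33°  ·
  (0,2): δ = 94.46°  ·
  (0,3): δ = 24.54°  ✓
  (0,4): δ = 79.60°  ·
  (0,5): δ = 138.04°  ·
  (1,2): δ = 143.13°  ·
  (1,3): δ = 73.21°  ·
  (1,4): δ = 30.93°  ✓
  (1,5): δ = 89.37°  ·
  (2,3): δ = 110.08°  ·
  (2,4): δ = 5.94°  ✓
  (2,5): δ = 52.50°  ·
  (3,4): δ = 75.86°  ·
  (3,5): δ = 17.42°  ✓
  (4,5): δ = 121.56°  ·
antipodal pairs: 4

count = 4; pairs: (0,3), (1,4), (2,4), (3,5)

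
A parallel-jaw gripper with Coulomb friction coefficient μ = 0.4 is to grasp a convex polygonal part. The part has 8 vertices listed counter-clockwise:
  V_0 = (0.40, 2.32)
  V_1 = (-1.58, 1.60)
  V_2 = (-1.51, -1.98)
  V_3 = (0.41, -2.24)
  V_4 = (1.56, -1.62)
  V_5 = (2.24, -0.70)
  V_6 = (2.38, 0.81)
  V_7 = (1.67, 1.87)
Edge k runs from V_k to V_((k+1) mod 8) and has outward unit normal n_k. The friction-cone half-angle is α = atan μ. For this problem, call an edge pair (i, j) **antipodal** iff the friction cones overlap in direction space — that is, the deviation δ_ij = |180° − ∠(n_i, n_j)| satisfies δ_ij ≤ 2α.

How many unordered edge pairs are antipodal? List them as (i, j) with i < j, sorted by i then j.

α = atan 0.4 = 21.80°;  2α = 43.60°
n_0 = (-0.3417, +0.9398)
n_1 = (-0.9998, -0.0195)
n_2 = (-0.1342, -0.9910)
n_3 = (+0.4746, -0.8802)
n_4 = (+0.8042, -0.5944)
n_5 = (+0.9957, -0.0923)
n_6 = (+0.8308, +0.5565)
n_7 = (+0.3340, +0.9426)
  (0,1): δ = 108.86°  ·
  (0,2): δ = 27.69°  ✓
  (0,3): δ = 8.35°  ✓
  (0,4): δ = 33.55°  ✓
  (0,5): δ = 64.72°  ·
  (0,6): δ = 103.83°  ·
  (0,7): δ = 140.51°  ·
  (1,2): δ = 98.83°  ·
  (1,3): δ = 62.79°  ·
  (1,4): δ = 37.59°  ✓
  (1,5): δ = 6.42°  ✓
  (1,6): δ = 32.69°  ✓
  (1,7): δ = 69.37°  ·
  (2,3): δ = 143.96°  ·
  (2,4): δ = 118.76°  ·
  (2,5): δ = 87.59°  ·
  (2,6): δ = 48.47°  ·
  (2,7): δ = 11.80°  ✓
  (3,4): δ = 154.80°  ·
  (3,5): δ = 123.63°  ·
  (3,6): δ = 84.52°  ·
  (3,7): δ = 47.84°  ·
  (4,5): δ = 148.83°  ·
  (4,6): δ = 109.72°  ·
  (4,7): δ = 73.04°  ·
  (5,6): δ = 140.89°  ·
  (5,7): δ = 104.21°  ·
  (6,7): δ = 143.33°  ·
antipodal pairs: 7

count = 7; pairs: (0,2), (0,3), (0,4), (1,4), (1,5), (1,6), (2,7)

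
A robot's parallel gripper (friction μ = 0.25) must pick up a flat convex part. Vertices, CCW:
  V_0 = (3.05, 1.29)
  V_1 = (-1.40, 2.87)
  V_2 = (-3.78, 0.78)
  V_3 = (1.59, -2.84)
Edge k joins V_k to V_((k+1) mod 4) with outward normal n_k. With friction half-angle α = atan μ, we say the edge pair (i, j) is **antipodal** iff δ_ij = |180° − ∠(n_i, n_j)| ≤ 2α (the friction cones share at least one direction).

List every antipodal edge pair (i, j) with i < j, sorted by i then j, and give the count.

count = 1; pairs: (0,2)

α = atan 0.25 = 14.04°;  2α = 28.07°
n_0 = (+0.3346, +0.9424)
n_1 = (-0.6598, +0.7514)
n_2 = (-0.5590, -0.8292)
n_3 = (+0.9428, -0.3333)
  (0,1): δ = 119.16°  ·
  (0,2): δ = 14.44°  ✓
  (0,3): δ = 90.08°  ·
  (1,2): δ = 75.27°  ·
  (1,3): δ = 29.24°  ·
  (2,3): δ = 75.48°  ·
antipodal pairs: 1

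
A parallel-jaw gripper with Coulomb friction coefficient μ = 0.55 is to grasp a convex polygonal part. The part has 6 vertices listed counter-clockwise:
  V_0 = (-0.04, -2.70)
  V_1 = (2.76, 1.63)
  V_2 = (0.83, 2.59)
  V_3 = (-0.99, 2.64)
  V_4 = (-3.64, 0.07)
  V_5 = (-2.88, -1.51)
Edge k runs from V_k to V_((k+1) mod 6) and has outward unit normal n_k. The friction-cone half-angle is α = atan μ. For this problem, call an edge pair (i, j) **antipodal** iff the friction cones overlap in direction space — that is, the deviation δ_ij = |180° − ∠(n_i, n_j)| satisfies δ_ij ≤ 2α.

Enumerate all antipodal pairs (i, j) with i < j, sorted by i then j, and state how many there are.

α = atan 0.55 = 28.81°;  2α = 57.62°
n_0 = (+0.8397, -0.5430)
n_1 = (+0.4454, +0.8954)
n_2 = (+0.0275, +0.9996)
n_3 = (-0.6962, +0.7179)
n_4 = (-0.9012, -0.4335)
n_5 = (-0.3865, -0.9223)
  (0,1): δ = 83.56°  ·
  (0,2): δ = 58.68°  ·
  (0,3): δ = 12.99°  ✓
  (0,4): δ = 58.58°  ·
  (0,5): δ = 100.15°  ·
  (1,2): δ = 155.13°  ·
  (1,3): δ = 109.43°  ·
  (1,4): δ = 37.87°  ✓
  (1,5): δ = 3.71°  ✓
  (2,3): δ = 134.30°  ·
  (2,4): δ = 62.74°  ·
  (2,5): δ = 21.16°  ✓
  (3,4): δ = 108.43°  ·
  (3,5): δ = 66.86°  ·
  (4,5): δ = 138.42°  ·
antipodal pairs: 4

count = 4; pairs: (0,3), (1,4), (1,5), (2,5)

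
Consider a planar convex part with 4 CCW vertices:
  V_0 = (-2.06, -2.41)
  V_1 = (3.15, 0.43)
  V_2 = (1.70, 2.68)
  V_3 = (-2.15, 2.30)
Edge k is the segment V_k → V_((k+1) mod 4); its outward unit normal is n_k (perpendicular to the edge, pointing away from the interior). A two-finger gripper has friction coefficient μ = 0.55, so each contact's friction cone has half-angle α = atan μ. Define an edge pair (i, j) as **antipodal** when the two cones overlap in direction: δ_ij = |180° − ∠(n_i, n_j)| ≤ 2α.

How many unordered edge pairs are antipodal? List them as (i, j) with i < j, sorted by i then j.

count = 2; pairs: (0,2), (1,3)

α = atan 0.55 = 28.81°;  2α = 57.62°
n_0 = (+0.4786, -0.8780)
n_1 = (+0.8406, +0.5417)
n_2 = (-0.0982, +0.9952)
n_3 = (-0.9998, -0.0191)
  (0,1): δ = 85.80°  ·
  (0,2): δ = 22.96°  ✓
  (0,3): δ = 62.50°  ·
  (1,2): δ = 117.16°  ·
  (1,3): δ = 31.70°  ✓
  (2,3): δ = 94.54°  ·
antipodal pairs: 2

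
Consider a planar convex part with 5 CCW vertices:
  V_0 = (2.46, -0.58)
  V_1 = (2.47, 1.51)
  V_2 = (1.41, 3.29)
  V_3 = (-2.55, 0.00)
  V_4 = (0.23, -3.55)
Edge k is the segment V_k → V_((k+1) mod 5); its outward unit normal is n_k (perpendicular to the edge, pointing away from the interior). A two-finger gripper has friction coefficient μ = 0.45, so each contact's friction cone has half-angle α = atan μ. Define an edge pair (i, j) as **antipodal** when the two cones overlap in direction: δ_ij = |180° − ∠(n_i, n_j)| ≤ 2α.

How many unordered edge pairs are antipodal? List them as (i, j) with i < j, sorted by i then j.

α = atan 0.45 = 24.23°;  2α = 48.46°
n_0 = (+1.0000, -0.0048)
n_1 = (+0.8592, +0.5117)
n_2 = (-0.6390, +0.7692)
n_3 = (-0.7873, -0.6165)
n_4 = (+0.7997, -0.6004)
  (0,1): δ = 148.95°  ·
  (0,2): δ = 50.01°  ·
  (0,3): δ = 38.34°  ✓
  (0,4): δ = 143.37°  ·
  (1,2): δ = 81.05°  ·
  (1,3): δ = 7.29°  ✓
  (1,4): δ = 112.33°  ·
  (2,3): δ = 91.66°  ·
  (2,4): δ = 13.38°  ✓
  (3,4): δ = 74.97°  ·
antipodal pairs: 3

count = 3; pairs: (0,3), (1,3), (2,4)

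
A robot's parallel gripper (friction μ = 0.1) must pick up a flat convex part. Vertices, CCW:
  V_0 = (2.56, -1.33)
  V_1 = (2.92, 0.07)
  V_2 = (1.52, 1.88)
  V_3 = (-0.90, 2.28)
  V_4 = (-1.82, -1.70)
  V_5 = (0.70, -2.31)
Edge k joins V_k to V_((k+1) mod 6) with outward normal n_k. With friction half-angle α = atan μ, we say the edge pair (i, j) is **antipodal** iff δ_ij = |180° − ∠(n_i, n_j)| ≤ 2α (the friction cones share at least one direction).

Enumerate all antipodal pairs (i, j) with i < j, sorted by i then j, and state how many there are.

count = 2; pairs: (0,3), (2,4)

α = atan 0.1 = 5.71°;  2α = 11.42°
n_0 = (+0.9685, -0.2490)
n_1 = (+0.7910, +0.6118)
n_2 = (+0.1631, +0.9866)
n_3 = (-0.9743, +0.2252)
n_4 = (-0.2353, -0.9719)
n_5 = (+0.4661, -0.8847)
  (0,1): δ = 127.86°  ·
  (0,2): δ = 84.96°  ·
  (0,3): δ = 1.41°  ✓
  (0,4): δ = 90.81°  ·
  (0,5): δ = 132.20°  ·
  (1,2): δ = 137.11°  ·
  (1,3): δ = 50.74°  ·
  (1,4): δ = 38.67°  ·
  (1,5): δ = 80.06°  ·
  (2,3): δ = 93.63°  ·
  (2,4): δ = 4.22°  ✓
  (2,5): δ = 37.17°  ·
  (3,4): δ = 90.59°  ·
  (3,5): δ = 49.20°  ·
  (4,5): δ = 138.61°  ·
antipodal pairs: 2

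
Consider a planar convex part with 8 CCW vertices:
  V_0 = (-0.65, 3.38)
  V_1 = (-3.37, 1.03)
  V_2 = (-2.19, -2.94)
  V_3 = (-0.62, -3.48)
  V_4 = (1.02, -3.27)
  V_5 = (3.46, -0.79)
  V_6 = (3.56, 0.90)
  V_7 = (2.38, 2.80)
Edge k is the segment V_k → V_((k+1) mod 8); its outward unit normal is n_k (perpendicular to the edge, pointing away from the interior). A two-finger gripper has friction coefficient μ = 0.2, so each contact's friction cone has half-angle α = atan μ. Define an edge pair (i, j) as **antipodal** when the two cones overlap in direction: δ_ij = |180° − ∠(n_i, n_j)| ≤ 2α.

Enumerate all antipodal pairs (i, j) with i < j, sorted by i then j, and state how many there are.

α = atan 0.2 = 11.31°;  2α = 22.62°
n_0 = (-0.6538, +0.7567)
n_1 = (-0.9586, -0.2849)
n_2 = (-0.3252, -0.9456)
n_3 = (+0.1270, -0.9919)
n_4 = (+0.7128, -0.7013)
n_5 = (+0.9983, -0.0591)
n_6 = (+0.8495, +0.5276)
n_7 = (+0.1880, +0.9822)
  (0,1): δ = 114.27°  ·
  (0,2): δ = 59.81°  ·
  (0,3): δ = 33.53°  ·
  (0,4): δ = 4.64°  ✓
  (0,5): δ = 45.79°  ·
  (0,6): δ = 81.02°  ·
  (0,7): δ = 128.34°  ·
  (1,2): δ = 125.53°  ·
  (1,3): δ = 99.26°  ·
  (1,4): δ = 61.09°  ·
  (1,5): δ = 19.94°  ✓
  (1,6): δ = 15.29°  ✓
  (1,7): δ = 62.61°  ·
  (2,3): δ = 153.72°  ·
  (2,4): δ = 115.55°  ·
  (2,5): δ = 74.41°  ·
  (2,6): δ = 39.18°  ·
  (2,7): δ = 8.14°  ✓
  (3,4): δ = 141.83°  ·
  (3,5): δ = 100.68°  ·
  (3,6): δ = 65.45°  ·
  (3,7): δ = 18.13°  ✓
  (4,5): δ = 138.85°  ·
  (4,6): δ = 103.62°  ·
  (4,7): δ = 56.30°  ·
  (5,6): δ = 144.77°  ·
  (5,7): δ = 97.45°  ·
  (6,7): δ = 132.68°  ·
antipodal pairs: 5

count = 5; pairs: (0,4), (1,5), (1,6), (2,7), (3,7)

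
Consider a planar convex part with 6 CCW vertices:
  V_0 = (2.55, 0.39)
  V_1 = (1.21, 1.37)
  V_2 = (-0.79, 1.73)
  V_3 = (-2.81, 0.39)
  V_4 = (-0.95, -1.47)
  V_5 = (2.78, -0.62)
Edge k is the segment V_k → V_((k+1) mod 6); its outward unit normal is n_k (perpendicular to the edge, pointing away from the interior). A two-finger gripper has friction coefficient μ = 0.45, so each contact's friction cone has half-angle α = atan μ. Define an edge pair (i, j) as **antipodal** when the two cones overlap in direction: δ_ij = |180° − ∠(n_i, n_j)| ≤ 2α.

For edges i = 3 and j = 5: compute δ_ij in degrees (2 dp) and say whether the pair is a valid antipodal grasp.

α = atan 0.45 = 24.23°;  2α = 48.46°
edge 3: e_3 = (+1.86, -1.86);  n_3 = (-0.7071, -0.7071)
edge 5: e_5 = (-0.23, +1.01);  n_5 = (+0.9750, +0.2220)
∠(n_3, n_5) = 147.83°
δ = |180° − 147.83°| = 32.17°
32.17° ≤ 2α = 48.46°  →  valid

δ = 32.17°, valid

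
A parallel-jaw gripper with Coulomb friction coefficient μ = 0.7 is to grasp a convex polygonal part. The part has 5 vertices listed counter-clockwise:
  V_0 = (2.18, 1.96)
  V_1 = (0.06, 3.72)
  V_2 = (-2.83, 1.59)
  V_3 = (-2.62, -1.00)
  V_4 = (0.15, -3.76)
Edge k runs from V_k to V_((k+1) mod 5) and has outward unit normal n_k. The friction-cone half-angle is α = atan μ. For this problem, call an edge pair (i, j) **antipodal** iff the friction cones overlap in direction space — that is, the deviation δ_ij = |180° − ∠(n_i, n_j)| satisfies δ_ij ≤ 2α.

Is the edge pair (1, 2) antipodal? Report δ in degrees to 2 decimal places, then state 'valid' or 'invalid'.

α = atan 0.7 = 34.99°;  2α = 69.98°
edge 1: e_1 = (-2.89, -2.13);  n_1 = (-0.5933, +0.8050)
edge 2: e_2 = (+0.21, -2.59);  n_2 = (-0.9967, -0.0808)
∠(n_1, n_2) = 58.24°
δ = |180° − 58.24°| = 121.76°
121.76° > 2α = 69.98°  →  invalid

δ = 121.76°, invalid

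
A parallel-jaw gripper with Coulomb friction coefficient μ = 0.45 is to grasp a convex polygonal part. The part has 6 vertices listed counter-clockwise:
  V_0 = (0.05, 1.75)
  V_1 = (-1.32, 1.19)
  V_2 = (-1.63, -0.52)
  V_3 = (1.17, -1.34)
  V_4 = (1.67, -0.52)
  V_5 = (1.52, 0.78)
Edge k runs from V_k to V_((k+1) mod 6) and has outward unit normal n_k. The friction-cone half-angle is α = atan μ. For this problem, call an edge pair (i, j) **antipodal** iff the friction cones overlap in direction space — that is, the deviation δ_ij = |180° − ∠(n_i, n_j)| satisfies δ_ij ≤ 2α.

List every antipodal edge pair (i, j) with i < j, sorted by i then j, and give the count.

α = atan 0.45 = 24.23°;  2α = 48.46°
n_0 = (-0.3784, +0.9257)
n_1 = (-0.9840, +0.1784)
n_2 = (-0.2811, -0.9597)
n_3 = (+0.8538, -0.5206)
n_4 = (+0.9934, +0.1146)
n_5 = (+0.5508, +0.8347)
  (0,1): δ = 122.51°  ·
  (0,2): δ = 38.56°  ✓
  (0,3): δ = 36.39°  ✓
  (0,4): δ = 74.35°  ·
  (0,5): δ = 124.35°  ·
  (1,2): δ = 96.05°  ·
  (1,3): δ = 21.10°  ✓
  (1,4): δ = 16.86°  ✓
  (1,5): δ = 66.86°  ·
  (2,3): δ = 105.05°  ·
  (2,4): δ = 67.10°  ·
  (2,5): δ = 17.10°  ✓
  (3,4): δ = 142.05°  ·
  (3,5): δ = 92.05°  ·
  (4,5): δ = 130.00°  ·
antipodal pairs: 5

count = 5; pairs: (0,2), (0,3), (1,3), (1,4), (2,5)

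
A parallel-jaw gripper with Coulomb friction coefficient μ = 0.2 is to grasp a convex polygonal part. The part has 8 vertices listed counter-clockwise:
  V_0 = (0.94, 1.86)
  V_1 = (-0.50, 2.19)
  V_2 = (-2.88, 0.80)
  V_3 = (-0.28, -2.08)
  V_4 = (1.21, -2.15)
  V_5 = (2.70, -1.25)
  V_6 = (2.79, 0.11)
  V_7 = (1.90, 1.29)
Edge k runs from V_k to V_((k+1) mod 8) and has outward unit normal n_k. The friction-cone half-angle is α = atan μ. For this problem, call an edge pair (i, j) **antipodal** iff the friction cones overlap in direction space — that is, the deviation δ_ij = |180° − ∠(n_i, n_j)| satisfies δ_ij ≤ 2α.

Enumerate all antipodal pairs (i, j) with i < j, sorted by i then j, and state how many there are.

α = atan 0.2 = 11.31°;  2α = 22.62°
n_0 = (+0.2234, +0.9747)
n_1 = (-0.5043, +0.8635)
n_2 = (-0.7423, -0.6701)
n_3 = (-0.0469, -0.9989)
n_4 = (+0.5170, -0.8560)
n_5 = (+0.9978, -0.0660)
n_6 = (+0.7984, +0.6022)
n_7 = (+0.5105, +0.8599)
  (0,1): δ = 136.81°  ·
  (0,2): δ = 35.02°  ·
  (0,3): δ = 10.22°  ✓
  (0,4): δ = 44.04°  ·
  (0,5): δ = 99.12°  ·
  (0,6): δ = 139.93°  ·
  (0,7): δ = 162.21°  ·
  (1,2): δ = 78.21°  ·
  (1,3): δ = 32.98°  ·
  (1,4): δ = 0.85°  ✓
  (1,5): δ = 55.93°  ·
  (1,6): δ = 96.74°  ·
  (1,7): δ = 119.01°  ·
  (2,3): δ = 134.76°  ·
  (2,4): δ = 100.94°  ·
  (2,5): δ = 45.86°  ·
  (2,6): δ = 5.05°  ✓
  (2,7): δ = 17.23°  ✓
  (3,4): δ = 146.18°  ·
  (3,5): δ = 91.10°  ·
  (3,6): δ = 50.29°  ·
  (3,7): δ = 28.01°  ·
  (4,5): δ = 124.92°  ·
  (4,6): δ = 84.11°  ·
  (4,7): δ = 61.83°  ·
  (5,6): δ = 139.19°  ·
  (5,7): δ = 116.91°  ·
  (6,7): δ = 157.72°  ·
antipodal pairs: 4

count = 4; pairs: (0,3), (1,4), (2,6), (2,7)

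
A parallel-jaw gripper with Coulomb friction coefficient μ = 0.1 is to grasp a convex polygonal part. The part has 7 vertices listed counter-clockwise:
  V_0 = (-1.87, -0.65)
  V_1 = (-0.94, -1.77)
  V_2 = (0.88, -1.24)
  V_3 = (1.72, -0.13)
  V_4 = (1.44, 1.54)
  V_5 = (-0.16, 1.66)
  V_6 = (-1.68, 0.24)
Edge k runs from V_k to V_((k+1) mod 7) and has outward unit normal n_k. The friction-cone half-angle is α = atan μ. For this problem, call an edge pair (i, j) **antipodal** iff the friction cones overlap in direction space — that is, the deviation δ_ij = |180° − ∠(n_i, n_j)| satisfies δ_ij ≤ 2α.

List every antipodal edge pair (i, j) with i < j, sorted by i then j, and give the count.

count = 1; pairs: (2,5)

α = atan 0.1 = 5.71°;  2α = 11.42°
n_0 = (-0.7693, -0.6388)
n_1 = (+0.2796, -0.9601)
n_2 = (+0.7974, -0.6034)
n_3 = (+0.9862, +0.1654)
n_4 = (+0.0748, +0.9972)
n_5 = (-0.6827, +0.7307)
n_6 = (-0.9780, +0.2088)
  (0,1): δ = 113.47°  ·
  (0,2): δ = 76.82°  ·
  (0,3): δ = 30.19°  ·
  (0,4): δ = 46.01°  ·
  (0,5): δ = 93.35°  ·
  (0,6): δ = 128.24°  ·
  (1,2): δ = 143.35°  ·
  (1,3): δ = 96.72°  ·
  (1,4): δ = 20.53°  ·
  (1,5): δ = 26.82°  ·
  (1,6): δ = 61.71°  ·
  (2,3): δ = 133.37°  ·
  (2,4): δ = 57.17°  ·
  (2,5): δ = 9.83°  ✓
  (2,6): δ = 25.07°  ·
  (3,4): δ = 103.81°  ·
  (3,5): δ = 56.47°  ·
  (3,6): δ = 21.57°  ·
  (4,5): δ = 132.66°  ·
  (4,6): δ = 97.76°  ·
  (5,6): δ = 145.10°  ·
antipodal pairs: 1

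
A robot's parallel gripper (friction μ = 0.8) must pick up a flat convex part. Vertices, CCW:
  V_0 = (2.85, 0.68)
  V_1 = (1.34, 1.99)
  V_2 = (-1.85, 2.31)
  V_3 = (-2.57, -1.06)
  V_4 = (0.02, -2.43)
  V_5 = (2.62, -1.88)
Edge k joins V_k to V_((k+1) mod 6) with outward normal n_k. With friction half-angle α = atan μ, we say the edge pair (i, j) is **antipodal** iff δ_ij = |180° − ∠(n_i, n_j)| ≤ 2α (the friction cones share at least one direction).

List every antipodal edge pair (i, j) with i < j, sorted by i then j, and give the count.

count = 8; pairs: (0,2), (0,3), (0,4), (1,3), (1,4), (2,4), (2,5), (3,5)

α = atan 0.8 = 38.66°;  2α = 77.32°
n_0 = (+0.6553, +0.7554)
n_1 = (+0.0998, +0.9950)
n_2 = (-0.9779, +0.2089)
n_3 = (-0.4676, -0.8840)
n_4 = (+0.2070, -0.9783)
n_5 = (+0.9960, -0.0895)
  (0,1): δ = 144.79°  ·
  (0,2): δ = 61.12°  ✓
  (0,3): δ = 13.07°  ✓
  (0,4): δ = 52.89°  ✓
  (0,5): δ = 125.81°  ·
  (1,2): δ = 96.33°  ·
  (1,3): δ = 22.15°  ✓
  (1,4): δ = 17.67°  ✓
  (1,5): δ = 90.59°  ·
  (2,3): δ = 105.82°  ·
  (2,4): δ = 66.00°  ✓
  (2,5): δ = 6.93°  ✓
  (3,4): δ = 140.18°  ·
  (3,5): δ = 67.26°  ✓
  (4,5): δ = 107.08°  ·
antipodal pairs: 8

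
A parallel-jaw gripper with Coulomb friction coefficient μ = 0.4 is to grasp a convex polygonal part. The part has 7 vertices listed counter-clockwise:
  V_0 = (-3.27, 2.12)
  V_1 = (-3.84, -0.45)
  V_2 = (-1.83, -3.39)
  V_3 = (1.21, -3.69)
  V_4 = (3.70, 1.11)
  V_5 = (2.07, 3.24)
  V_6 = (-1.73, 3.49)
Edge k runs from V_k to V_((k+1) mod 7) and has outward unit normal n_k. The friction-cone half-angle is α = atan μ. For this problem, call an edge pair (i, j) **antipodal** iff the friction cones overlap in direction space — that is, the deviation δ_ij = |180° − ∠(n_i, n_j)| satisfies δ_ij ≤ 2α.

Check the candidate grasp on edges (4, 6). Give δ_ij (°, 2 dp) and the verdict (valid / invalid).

δ = 85.77°, invalid

α = atan 0.4 = 21.80°;  2α = 43.60°
edge 4: e_4 = (-1.63, +2.13);  n_4 = (+0.7941, +0.6077)
edge 6: e_6 = (-1.54, -1.37);  n_6 = (-0.6647, +0.7471)
∠(n_4, n_6) = 94.23°
δ = |180° − 94.23°| = 85.77°
85.77° > 2α = 43.60°  →  invalid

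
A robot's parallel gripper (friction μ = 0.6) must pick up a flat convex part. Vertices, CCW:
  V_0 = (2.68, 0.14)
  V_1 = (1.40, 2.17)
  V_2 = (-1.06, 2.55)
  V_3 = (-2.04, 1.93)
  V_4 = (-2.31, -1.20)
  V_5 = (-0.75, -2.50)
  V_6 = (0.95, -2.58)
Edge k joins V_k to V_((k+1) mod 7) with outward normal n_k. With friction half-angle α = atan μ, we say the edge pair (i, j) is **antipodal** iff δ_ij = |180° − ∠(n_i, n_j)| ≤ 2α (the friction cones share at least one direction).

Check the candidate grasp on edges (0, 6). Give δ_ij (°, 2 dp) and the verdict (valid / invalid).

α = atan 0.6 = 30.96°;  2α = 61.93°
edge 0: e_0 = (-1.28, +2.03);  n_0 = (+0.8459, +0.5334)
edge 6: e_6 = (+1.73, +2.72);  n_6 = (+0.8438, -0.5367)
∠(n_0, n_6) = 64.69°
δ = |180° − 64.69°| = 115.31°
115.31° > 2α = 61.93°  →  invalid

δ = 115.31°, invalid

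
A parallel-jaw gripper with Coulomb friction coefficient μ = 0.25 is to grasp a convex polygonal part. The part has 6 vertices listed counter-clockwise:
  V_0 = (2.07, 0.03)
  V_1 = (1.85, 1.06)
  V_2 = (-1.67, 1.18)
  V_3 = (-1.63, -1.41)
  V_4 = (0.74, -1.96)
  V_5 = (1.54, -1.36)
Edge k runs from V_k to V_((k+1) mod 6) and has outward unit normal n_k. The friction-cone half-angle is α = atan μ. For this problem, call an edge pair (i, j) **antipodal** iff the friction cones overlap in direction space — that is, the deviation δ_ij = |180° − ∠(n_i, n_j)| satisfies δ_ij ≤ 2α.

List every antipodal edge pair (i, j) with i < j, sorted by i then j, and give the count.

α = atan 0.25 = 14.04°;  2α = 28.07°
n_0 = (+0.9779, +0.2089)
n_1 = (+0.0341, +0.9994)
n_2 = (-0.9999, -0.0154)
n_3 = (-0.2261, -0.9741)
n_4 = (+0.6000, -0.8000)
n_5 = (+0.9344, -0.3563)
  (0,1): δ = 104.01°  ·
  (0,2): δ = 11.17°  ✓
  (0,3): δ = 64.88°  ·
  (0,4): δ = 114.81°  ·
  (0,5): δ = 147.07°  ·
  (1,2): δ = 87.16°  ·
  (1,3): δ = 11.11°  ✓
  (1,4): δ = 38.82°  ·
  (1,5): δ = 71.08°  ·
  (2,3): δ = 103.95°  ·
  (2,4): δ = 54.01°  ·
  (2,5): δ = 21.76°  ✓
  (3,4): δ = 130.06°  ·
  (3,5): δ = 97.81°  ·
  (4,5): δ = 147.74°  ·
antipodal pairs: 3

count = 3; pairs: (0,2), (1,3), (2,5)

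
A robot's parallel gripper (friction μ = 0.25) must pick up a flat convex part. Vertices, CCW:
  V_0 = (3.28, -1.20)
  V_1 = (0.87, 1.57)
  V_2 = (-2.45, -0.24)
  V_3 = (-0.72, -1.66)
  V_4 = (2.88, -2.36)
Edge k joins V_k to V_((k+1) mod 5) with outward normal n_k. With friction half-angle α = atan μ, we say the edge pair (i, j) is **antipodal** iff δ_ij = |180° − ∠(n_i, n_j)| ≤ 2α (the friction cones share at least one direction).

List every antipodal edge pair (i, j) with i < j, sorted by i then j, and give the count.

α = atan 0.25 = 14.04°;  2α = 28.07°
n_0 = (+0.7544, +0.6564)
n_1 = (-0.4787, +0.8780)
n_2 = (-0.6345, -0.7730)
n_3 = (-0.1909, -0.9816)
n_4 = (+0.9454, -0.3260)
  (0,1): δ = 102.43°  ·
  (0,2): δ = 9.60°  ✓
  (0,3): δ = 37.97°  ·
  (0,4): δ = 119.95°  ·
  (1,2): δ = 67.98°  ·
  (1,3): δ = 39.60°  ·
  (1,4): δ = 42.38°  ·
  (2,3): δ = 151.62°  ·
  (2,4): δ = 69.65°  ·
  (3,4): δ = 98.02°  ·
antipodal pairs: 1

count = 1; pairs: (0,2)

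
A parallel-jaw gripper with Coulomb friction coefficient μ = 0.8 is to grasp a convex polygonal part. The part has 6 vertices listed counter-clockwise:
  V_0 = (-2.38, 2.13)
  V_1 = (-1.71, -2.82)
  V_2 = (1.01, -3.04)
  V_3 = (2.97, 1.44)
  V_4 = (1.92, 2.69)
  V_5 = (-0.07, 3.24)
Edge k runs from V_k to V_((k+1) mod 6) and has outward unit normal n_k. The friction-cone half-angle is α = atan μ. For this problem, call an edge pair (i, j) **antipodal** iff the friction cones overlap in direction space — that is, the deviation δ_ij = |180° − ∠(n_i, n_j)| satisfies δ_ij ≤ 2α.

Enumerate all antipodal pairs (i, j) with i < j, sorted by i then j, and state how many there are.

α = atan 0.8 = 38.66°;  2α = 77.32°
n_0 = (-0.9910, -0.1341)
n_1 = (-0.0806, -0.9967)
n_2 = (+0.9162, -0.4008)
n_3 = (+0.7657, +0.6432)
n_4 = (+0.2664, +0.9639)
n_5 = (-0.4331, +0.9013)
  (0,1): δ = 102.33°  ·
  (0,2): δ = 31.34°  ✓
  (0,3): δ = 32.32°  ✓
  (0,4): δ = 66.84°  ✓
  (0,5): δ = 107.96°  ·
  (1,2): δ = 109.01°  ·
  (1,3): δ = 45.35°  ✓
  (1,4): δ = 10.83°  ✓
  (1,5): δ = 30.29°  ✓
  (2,3): δ = 116.34°  ·
  (2,4): δ = 81.82°  ·
  (2,5): δ = 40.71°  ✓
  (3,4): δ = 145.48°  ·
  (3,5): δ = 104.37°  ·
  (4,5): δ = 138.88°  ·
antipodal pairs: 7

count = 7; pairs: (0,2), (0,3), (0,4), (1,3), (1,4), (1,5), (2,5)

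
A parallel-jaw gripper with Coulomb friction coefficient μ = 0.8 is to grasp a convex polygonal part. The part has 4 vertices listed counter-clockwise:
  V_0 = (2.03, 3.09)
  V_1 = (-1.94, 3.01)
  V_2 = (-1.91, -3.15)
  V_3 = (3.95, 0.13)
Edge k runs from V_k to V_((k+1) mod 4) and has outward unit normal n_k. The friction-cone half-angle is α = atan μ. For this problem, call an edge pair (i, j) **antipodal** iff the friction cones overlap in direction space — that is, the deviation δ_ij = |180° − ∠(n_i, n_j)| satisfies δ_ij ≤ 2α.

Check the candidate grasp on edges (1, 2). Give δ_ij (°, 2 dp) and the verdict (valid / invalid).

δ = 61.04°, valid

α = atan 0.8 = 38.66°;  2α = 77.32°
edge 1: e_1 = (+0.03, -6.16);  n_1 = (-1.0000, -0.0049)
edge 2: e_2 = (+5.86, +3.28);  n_2 = (+0.4884, -0.8726)
∠(n_1, n_2) = 118.96°
δ = |180° − 118.96°| = 61.04°
61.04° ≤ 2α = 77.32°  →  valid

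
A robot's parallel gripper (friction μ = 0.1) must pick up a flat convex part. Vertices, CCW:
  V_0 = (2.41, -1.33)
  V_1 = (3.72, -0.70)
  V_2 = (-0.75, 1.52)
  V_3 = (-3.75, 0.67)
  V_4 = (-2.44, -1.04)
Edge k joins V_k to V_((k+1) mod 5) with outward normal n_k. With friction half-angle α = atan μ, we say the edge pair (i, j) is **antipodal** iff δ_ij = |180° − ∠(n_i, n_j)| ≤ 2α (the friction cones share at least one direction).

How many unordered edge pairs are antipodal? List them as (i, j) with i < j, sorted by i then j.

α = atan 0.1 = 5.71°;  2α = 11.42°
n_0 = (+0.4334, -0.9012)
n_1 = (+0.4448, +0.8956)
n_2 = (-0.2726, +0.9621)
n_3 = (-0.7938, -0.6081)
n_4 = (-0.0597, -0.9982)
  (0,1): δ = 52.09°  ·
  (0,2): δ = 9.86°  ✓
  (0,3): δ = 101.77°  ·
  (0,4): δ = 150.89°  ·
  (1,2): δ = 137.77°  ·
  (1,3): δ = 26.13°  ·
  (1,4): δ = 22.99°  ·
  (2,3): δ = 68.36°  ·
  (2,4): δ = 19.24°  ·
  (3,4): δ = 130.88°  ·
antipodal pairs: 1

count = 1; pairs: (0,2)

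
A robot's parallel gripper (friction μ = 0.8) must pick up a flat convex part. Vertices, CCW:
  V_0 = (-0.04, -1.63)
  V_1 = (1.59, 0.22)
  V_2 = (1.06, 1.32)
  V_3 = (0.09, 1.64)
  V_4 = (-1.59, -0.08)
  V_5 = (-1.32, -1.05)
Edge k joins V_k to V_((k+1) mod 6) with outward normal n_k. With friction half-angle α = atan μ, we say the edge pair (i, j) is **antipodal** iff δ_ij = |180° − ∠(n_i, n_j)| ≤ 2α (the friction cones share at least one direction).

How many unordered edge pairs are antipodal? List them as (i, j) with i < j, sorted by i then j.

α = atan 0.8 = 38.66°;  2α = 77.32°
n_0 = (+0.7503, -0.6611)
n_1 = (+0.9009, +0.4341)
n_2 = (+0.3133, +0.9497)
n_3 = (-0.7154, +0.6987)
n_4 = (-0.9634, -0.2682)
n_5 = (-0.4127, -0.9109)
  (0,1): δ = 112.89°  ·
  (0,2): δ = 66.87°  ✓
  (0,3): δ = 2.94°  ✓
  (0,4): δ = 56.94°  ✓
  (0,5): δ = 107.01°  ·
  (1,2): δ = 133.98°  ·
  (1,3): δ = 70.05°  ✓
  (1,4): δ = 10.17°  ✓
  (1,5): δ = 39.90°  ✓
  (2,3): δ = 116.07°  ·
  (2,4): δ = 56.19°  ✓
  (2,5): δ = 6.12°  ✓
  (3,4): δ = 120.12°  ·
  (3,5): δ = 70.05°  ✓
  (4,5): δ = 129.93°  ·
antipodal pairs: 9

count = 9; pairs: (0,2), (0,3), (0,4), (1,3), (1,4), (1,5), (2,4), (2,5), (3,5)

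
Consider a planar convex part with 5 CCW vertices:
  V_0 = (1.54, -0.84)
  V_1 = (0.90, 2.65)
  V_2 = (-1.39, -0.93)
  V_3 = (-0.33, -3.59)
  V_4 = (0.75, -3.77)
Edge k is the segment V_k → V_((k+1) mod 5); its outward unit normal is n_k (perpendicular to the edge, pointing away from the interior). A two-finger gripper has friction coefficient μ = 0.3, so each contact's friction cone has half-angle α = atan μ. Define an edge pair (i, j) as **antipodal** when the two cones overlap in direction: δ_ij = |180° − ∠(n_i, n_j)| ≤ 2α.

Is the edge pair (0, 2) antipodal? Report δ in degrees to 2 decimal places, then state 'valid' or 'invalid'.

δ = 11.34°, valid

α = atan 0.3 = 16.70°;  2α = 33.40°
edge 0: e_0 = (-0.64, +3.49);  n_0 = (+0.9836, +0.1804)
edge 2: e_2 = (+1.06, -2.66);  n_2 = (-0.9290, -0.3702)
∠(n_0, n_2) = 168.66°
δ = |180° − 168.66°| = 11.34°
11.34° ≤ 2α = 33.40°  →  valid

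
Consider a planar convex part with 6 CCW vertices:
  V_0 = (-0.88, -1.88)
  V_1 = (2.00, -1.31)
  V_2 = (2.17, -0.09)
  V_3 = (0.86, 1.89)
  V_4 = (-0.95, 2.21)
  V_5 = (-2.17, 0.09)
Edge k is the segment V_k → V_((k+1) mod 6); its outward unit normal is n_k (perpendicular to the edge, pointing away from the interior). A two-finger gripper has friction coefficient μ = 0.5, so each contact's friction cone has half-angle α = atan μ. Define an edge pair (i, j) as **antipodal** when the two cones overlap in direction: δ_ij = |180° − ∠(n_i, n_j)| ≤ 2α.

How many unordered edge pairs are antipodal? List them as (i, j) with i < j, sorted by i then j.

α = atan 0.5 = 26.57°;  2α = 53.13°
n_0 = (+0.1942, -0.9810)
n_1 = (+0.9904, -0.1380)
n_2 = (+0.8340, +0.5518)
n_3 = (+0.1741, +0.9847)
n_4 = (-0.8667, +0.4988)
n_5 = (-0.8366, -0.5478)
  (0,1): δ = 109.13°  ·
  (0,2): δ = 67.71°  ·
  (0,3): δ = 21.22°  ✓
  (0,4): δ = 48.89°  ✓
  (0,5): δ = 112.02°  ·
  (1,2): δ = 138.58°  ·
  (1,3): δ = 92.09°  ·
  (1,4): δ = 21.99°  ✓
  (1,5): δ = 41.15°  ✓
  (2,3): δ = 133.52°  ·
  (2,4): δ = 63.41°  ·
  (2,5): δ = 0.27°  ✓
  (3,4): δ = 109.89°  ·
  (3,5): δ = 46.76°  ✓
  (4,5): δ = 116.86°  ·
antipodal pairs: 6

count = 6; pairs: (0,3), (0,4), (1,4), (1,5), (2,5), (3,5)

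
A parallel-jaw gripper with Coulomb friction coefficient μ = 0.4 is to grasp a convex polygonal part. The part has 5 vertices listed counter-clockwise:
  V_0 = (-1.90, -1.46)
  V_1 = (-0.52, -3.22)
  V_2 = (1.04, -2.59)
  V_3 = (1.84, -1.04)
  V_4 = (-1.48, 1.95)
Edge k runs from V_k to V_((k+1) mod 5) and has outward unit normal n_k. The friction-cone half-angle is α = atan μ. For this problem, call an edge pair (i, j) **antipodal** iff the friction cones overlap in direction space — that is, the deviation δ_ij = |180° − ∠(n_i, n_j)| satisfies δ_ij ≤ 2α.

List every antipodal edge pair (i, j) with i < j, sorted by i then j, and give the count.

α = atan 0.4 = 21.80°;  2α = 43.60°
n_0 = (-0.7869, -0.6170)
n_1 = (+0.3745, -0.9272)
n_2 = (+0.8886, -0.4586)
n_3 = (+0.6692, +0.7431)
n_4 = (-0.9925, +0.1222)
  (0,1): δ = 106.11°  ·
  (0,2): δ = 65.40°  ·
  (0,3): δ = 9.89°  ✓
  (0,4): δ = 134.88°  ·
  (1,2): δ = 139.29°  ·
  (1,3): δ = 64.00°  ·
  (1,4): δ = 60.99°  ·
  (2,3): δ = 104.71°  ·
  (2,4): δ = 20.28°  ✓
  (3,4): δ = 55.02°  ·
antipodal pairs: 2

count = 2; pairs: (0,3), (2,4)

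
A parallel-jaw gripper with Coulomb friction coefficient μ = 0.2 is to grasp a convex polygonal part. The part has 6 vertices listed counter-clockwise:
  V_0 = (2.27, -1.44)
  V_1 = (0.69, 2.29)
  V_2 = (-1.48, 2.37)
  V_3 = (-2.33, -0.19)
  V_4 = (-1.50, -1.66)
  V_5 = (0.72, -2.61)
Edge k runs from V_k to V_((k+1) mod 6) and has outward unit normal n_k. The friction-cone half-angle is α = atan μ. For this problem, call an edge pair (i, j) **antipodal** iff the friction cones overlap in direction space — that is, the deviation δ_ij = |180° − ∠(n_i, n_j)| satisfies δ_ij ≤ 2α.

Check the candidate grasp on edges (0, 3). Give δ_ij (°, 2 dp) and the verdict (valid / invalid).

δ = 6.49°, valid

α = atan 0.2 = 11.31°;  2α = 22.62°
edge 0: e_0 = (-1.58, +3.73);  n_0 = (+0.9208, +0.3900)
edge 3: e_3 = (+0.83, -1.47);  n_3 = (-0.8708, -0.4917)
∠(n_0, n_3) = 173.51°
δ = |180° − 173.51°| = 6.49°
6.49° ≤ 2α = 22.62°  →  valid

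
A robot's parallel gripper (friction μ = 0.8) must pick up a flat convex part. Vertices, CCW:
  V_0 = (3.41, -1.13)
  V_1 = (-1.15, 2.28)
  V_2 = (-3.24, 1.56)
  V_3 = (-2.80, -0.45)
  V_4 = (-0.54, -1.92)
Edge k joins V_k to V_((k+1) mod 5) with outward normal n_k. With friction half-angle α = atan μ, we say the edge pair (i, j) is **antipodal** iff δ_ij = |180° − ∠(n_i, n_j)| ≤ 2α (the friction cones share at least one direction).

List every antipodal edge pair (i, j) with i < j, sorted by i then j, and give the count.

α = atan 0.8 = 38.66°;  2α = 77.32°
n_0 = (+0.5989, +0.8008)
n_1 = (-0.3257, +0.9455)
n_2 = (-0.9769, -0.2138)
n_3 = (-0.5452, -0.8383)
n_4 = (+0.1961, -0.9806)
  (0,1): δ = 124.20°  ·
  (0,2): δ = 40.86°  ✓
  (0,3): δ = 3.75°  ✓
  (0,4): δ = 48.10°  ✓
  (1,2): δ = 96.66°  ·
  (1,3): δ = 52.05°  ✓
  (1,4): δ = 7.70°  ✓
  (2,3): δ = 135.39°  ·
  (2,4): δ = 91.04°  ·
  (3,4): δ = 135.65°  ·
antipodal pairs: 5

count = 5; pairs: (0,2), (0,3), (0,4), (1,3), (1,4)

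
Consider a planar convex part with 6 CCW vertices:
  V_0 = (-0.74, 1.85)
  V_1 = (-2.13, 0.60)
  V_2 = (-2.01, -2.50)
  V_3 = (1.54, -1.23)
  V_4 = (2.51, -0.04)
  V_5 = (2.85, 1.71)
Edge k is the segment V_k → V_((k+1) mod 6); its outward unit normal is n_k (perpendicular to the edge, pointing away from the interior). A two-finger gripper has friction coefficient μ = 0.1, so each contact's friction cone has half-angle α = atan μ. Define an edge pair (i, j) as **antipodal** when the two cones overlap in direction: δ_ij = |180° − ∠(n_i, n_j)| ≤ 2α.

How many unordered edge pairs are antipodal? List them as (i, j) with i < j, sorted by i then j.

α = atan 0.1 = 5.71°;  2α = 11.42°
n_0 = (-0.6687, +0.7436)
n_1 = (-0.9993, -0.0387)
n_2 = (+0.3368, -0.9416)
n_3 = (+0.7751, -0.6318)
n_4 = (+0.9816, -0.1907)
n_5 = (+0.0390, +0.9992)
  (0,1): δ = 129.75°  ·
  (0,2): δ = 22.28°  ·
  (0,3): δ = 8.85°  ✓
  (0,4): δ = 37.04°  ·
  (0,5): δ = 135.80°  ·
  (1,2): δ = 72.53°  ·
  (1,3): δ = 41.40°  ·
  (1,4): δ = 13.21°  ·
  (1,5): δ = 85.55°  ·
  (2,3): δ = 148.87°  ·
  (2,4): δ = 120.68°  ·
  (2,5): δ = 21.92°  ·
  (3,4): δ = 151.81°  ·
  (3,5): δ = 53.05°  ·
  (4,5): δ = 81.24°  ·
antipodal pairs: 1

count = 1; pairs: (0,3)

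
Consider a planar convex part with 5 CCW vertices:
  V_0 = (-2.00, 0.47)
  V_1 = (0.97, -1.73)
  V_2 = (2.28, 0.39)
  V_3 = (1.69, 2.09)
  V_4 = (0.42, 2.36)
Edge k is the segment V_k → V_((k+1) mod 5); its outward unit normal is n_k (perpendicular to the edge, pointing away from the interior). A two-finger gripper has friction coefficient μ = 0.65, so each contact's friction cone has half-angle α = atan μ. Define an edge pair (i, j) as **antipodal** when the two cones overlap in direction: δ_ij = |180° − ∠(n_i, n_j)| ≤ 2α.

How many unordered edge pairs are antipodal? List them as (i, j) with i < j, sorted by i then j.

count = 3; pairs: (0,2), (0,3), (1,4)

α = atan 0.65 = 33.02°;  2α = 66.05°
n_0 = (-0.5952, -0.8036)
n_1 = (+0.8507, -0.5257)
n_2 = (+0.9447, +0.3279)
n_3 = (+0.2080, +0.9781)
n_4 = (-0.6155, +0.7881)
  (0,1): δ = 85.18°  ·
  (0,2): δ = 34.33°  ✓
  (0,3): δ = 24.53°  ✓
  (0,4): δ = 74.52°  ·
  (1,2): δ = 129.15°  ·
  (1,3): δ = 70.29°  ·
  (1,4): δ = 20.30°  ✓
  (2,3): δ = 121.14°  ·
  (2,4): δ = 71.15°  ·
  (3,4): δ = 130.01°  ·
antipodal pairs: 3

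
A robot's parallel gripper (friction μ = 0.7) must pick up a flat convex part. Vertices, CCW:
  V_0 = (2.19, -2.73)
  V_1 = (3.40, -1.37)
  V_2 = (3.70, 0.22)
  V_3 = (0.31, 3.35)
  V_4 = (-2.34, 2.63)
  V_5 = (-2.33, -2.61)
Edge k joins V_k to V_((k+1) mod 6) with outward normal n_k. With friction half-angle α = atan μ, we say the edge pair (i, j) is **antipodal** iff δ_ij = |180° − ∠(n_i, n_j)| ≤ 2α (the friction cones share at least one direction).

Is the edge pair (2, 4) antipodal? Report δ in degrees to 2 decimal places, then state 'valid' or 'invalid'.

δ = 47.17°, valid

α = atan 0.7 = 34.99°;  2α = 69.98°
edge 2: e_2 = (-3.39, +3.13);  n_2 = (+0.6784, +0.7347)
edge 4: e_4 = (+0.01, -5.24);  n_4 = (-1.0000, -0.0019)
∠(n_2, n_4) = 132.83°
δ = |180° − 132.83°| = 47.17°
47.17° ≤ 2α = 69.98°  →  valid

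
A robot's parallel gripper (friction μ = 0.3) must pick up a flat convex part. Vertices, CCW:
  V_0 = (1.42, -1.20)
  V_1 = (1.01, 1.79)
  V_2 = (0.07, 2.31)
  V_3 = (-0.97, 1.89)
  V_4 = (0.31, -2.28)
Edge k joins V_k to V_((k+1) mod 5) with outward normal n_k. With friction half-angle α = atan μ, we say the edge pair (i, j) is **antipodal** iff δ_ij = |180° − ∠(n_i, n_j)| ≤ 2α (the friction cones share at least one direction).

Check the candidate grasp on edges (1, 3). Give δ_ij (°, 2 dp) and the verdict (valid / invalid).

δ = 43.98°, invalid

α = atan 0.3 = 16.70°;  2α = 33.40°
edge 1: e_1 = (-0.94, +0.52);  n_1 = (+0.4841, +0.8750)
edge 3: e_3 = (+1.28, -4.17);  n_3 = (-0.9560, -0.2934)
∠(n_1, n_3) = 136.02°
δ = |180° − 136.02°| = 43.98°
43.98° > 2α = 33.40°  →  invalid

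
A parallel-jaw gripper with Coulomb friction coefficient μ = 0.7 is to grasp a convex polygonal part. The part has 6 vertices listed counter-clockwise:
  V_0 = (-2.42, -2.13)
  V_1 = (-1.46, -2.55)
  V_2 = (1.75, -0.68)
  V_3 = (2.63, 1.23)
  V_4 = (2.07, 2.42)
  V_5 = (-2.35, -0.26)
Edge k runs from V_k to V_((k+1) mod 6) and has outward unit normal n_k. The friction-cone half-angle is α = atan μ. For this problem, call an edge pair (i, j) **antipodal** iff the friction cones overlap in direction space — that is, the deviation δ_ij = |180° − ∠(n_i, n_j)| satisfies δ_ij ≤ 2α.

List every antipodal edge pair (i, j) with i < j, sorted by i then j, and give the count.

α = atan 0.7 = 34.99°;  2α = 69.98°
n_0 = (-0.4008, -0.9162)
n_1 = (+0.5034, -0.8641)
n_2 = (+0.9082, -0.4185)
n_3 = (+0.9048, +0.4258)
n_4 = (-0.5185, +0.8551)
n_5 = (-0.9993, +0.0374)
  (0,1): δ = 126.15°  ·
  (0,2): δ = 91.11°  ·
  (0,3): δ = 41.17°  ✓
  (0,4): δ = 54.86°  ✓
  (0,5): δ = 111.49°  ·
  (1,2): δ = 144.96°  ·
  (1,3): δ = 95.02°  ·
  (1,4): δ = 1.01°  ✓
  (1,5): δ = 57.63°  ✓
  (2,3): δ = 130.06°  ·
  (2,4): δ = 34.03°  ✓
  (2,5): δ = 22.59°  ✓
  (3,4): δ = 83.97°  ·
  (3,5): δ = 27.34°  ✓
  (4,5): δ = 123.37°  ·
antipodal pairs: 7

count = 7; pairs: (0,3), (0,4), (1,4), (1,5), (2,4), (2,5), (3,5)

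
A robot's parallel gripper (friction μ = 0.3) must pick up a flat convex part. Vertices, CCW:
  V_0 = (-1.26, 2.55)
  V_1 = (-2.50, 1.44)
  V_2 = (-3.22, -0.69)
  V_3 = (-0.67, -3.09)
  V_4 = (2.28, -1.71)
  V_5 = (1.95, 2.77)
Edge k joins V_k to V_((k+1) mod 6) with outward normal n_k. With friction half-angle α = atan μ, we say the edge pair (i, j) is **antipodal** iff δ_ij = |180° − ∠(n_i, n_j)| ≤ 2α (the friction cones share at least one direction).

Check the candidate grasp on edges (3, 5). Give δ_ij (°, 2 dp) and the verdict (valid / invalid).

δ = 21.15°, valid

α = atan 0.3 = 16.70°;  2α = 33.40°
edge 3: e_3 = (+2.95, +1.38);  n_3 = (+0.4237, -0.9058)
edge 5: e_5 = (-3.21, -0.22);  n_5 = (-0.0684, +0.9977)
∠(n_3, n_5) = 158.85°
δ = |180° − 158.85°| = 21.15°
21.15° ≤ 2α = 33.40°  →  valid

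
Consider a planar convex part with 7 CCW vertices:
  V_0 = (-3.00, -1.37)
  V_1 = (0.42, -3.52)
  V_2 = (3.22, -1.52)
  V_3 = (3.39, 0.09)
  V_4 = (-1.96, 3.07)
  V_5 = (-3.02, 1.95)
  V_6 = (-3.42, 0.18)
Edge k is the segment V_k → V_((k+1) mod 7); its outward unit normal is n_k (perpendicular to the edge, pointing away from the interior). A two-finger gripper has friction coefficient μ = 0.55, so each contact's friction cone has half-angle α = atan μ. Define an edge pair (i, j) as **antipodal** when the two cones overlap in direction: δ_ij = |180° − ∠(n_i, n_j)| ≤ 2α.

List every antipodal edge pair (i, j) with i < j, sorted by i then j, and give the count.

count = 7; pairs: (0,3), (1,4), (1,5), (2,4), (2,5), (2,6), (3,6)

α = atan 0.55 = 28.81°;  2α = 57.62°
n_0 = (-0.5322, -0.8466)
n_1 = (+0.5812, -0.8137)
n_2 = (+0.9945, -0.1050)
n_3 = (+0.4866, +0.8736)
n_4 = (-0.7263, +0.6874)
n_5 = (-0.9754, +0.2204)
n_6 = (-0.9652, -0.2615)
  (0,1): δ = 112.31°  ·
  (0,2): δ = 63.87°  ·
  (0,3): δ = 3.04°  ✓
  (0,4): δ = 78.73°  ·
  (0,5): δ = 109.42°  ·
  (0,6): δ = 137.32°  ·
  (1,2): δ = 131.57°  ·
  (1,3): δ = 64.66°  ·
  (1,4): δ = 11.04°  ✓
  (1,5): δ = 41.73°  ✓
  (1,6): δ = 69.62°  ·
  (2,3): δ = 113.09°  ·
  (2,4): δ = 37.40°  ✓
  (2,5): δ = 6.71°  ✓
  (2,6): δ = 21.19°  ✓
  (3,4): δ = 104.31°  ·
  (3,5): δ = 73.62°  ·
  (3,6): δ = 45.72°  ✓
  (4,5): δ = 149.31°  ·
  (4,6): δ = 121.42°  ·
  (5,6): δ = 152.10°  ·
antipodal pairs: 7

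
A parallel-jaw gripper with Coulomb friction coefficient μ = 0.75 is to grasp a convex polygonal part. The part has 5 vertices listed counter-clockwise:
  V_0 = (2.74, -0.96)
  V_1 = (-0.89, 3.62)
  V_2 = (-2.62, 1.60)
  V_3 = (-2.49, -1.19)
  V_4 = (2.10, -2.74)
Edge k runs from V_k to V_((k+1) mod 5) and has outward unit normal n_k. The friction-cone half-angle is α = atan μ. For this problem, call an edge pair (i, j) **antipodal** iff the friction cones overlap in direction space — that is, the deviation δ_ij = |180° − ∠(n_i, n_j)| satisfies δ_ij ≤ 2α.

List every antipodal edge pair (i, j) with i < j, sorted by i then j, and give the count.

α = atan 0.75 = 36.87°;  2α = 73.74°
n_0 = (+0.7837, +0.6211)
n_1 = (-0.7595, +0.6505)
n_2 = (-0.9989, -0.0465)
n_3 = (-0.3199, -0.9474)
n_4 = (+0.9410, -0.3383)
  (0,1): δ = 78.98°  ·
  (0,2): δ = 35.73°  ✓
  (0,3): δ = 32.94°  ✓
  (0,4): δ = 121.82°  ·
  (1,2): δ = 136.75°  ·
  (1,3): δ = 68.08°  ✓
  (1,4): δ = 20.80°  ✓
  (2,3): δ = 111.33°  ·
  (2,4): δ = 22.44°  ✓
  (3,4): δ = 91.12°  ·
antipodal pairs: 5

count = 5; pairs: (0,2), (0,3), (1,3), (1,4), (2,4)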